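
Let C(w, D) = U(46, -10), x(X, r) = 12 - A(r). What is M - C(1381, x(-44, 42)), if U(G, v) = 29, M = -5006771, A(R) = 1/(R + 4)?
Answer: -5006800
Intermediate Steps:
A(R) = 1/(4 + R)
x(X, r) = 12 - 1/(4 + r)
C(w, D) = 29
M - C(1381, x(-44, 42)) = -5006771 - 1*29 = -5006771 - 29 = -5006800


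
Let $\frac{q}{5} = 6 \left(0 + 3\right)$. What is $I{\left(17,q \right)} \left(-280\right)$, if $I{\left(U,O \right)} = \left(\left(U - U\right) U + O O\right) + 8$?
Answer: $-2270240$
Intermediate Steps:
$q = 90$ ($q = 5 \cdot 6 \left(0 + 3\right) = 5 \cdot 6 \cdot 3 = 5 \cdot 18 = 90$)
$I{\left(U,O \right)} = 8 + O^{2}$ ($I{\left(U,O \right)} = \left(0 U + O^{2}\right) + 8 = \left(0 + O^{2}\right) + 8 = O^{2} + 8 = 8 + O^{2}$)
$I{\left(17,q \right)} \left(-280\right) = \left(8 + 90^{2}\right) \left(-280\right) = \left(8 + 8100\right) \left(-280\right) = 8108 \left(-280\right) = -2270240$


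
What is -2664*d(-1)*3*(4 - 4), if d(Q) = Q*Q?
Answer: 0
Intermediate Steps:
d(Q) = Q**2
-2664*d(-1)*3*(4 - 4) = -2664*(-1)**2*3*(4 - 4) = -2664*1*3*0 = -7992*0 = -2664*0 = 0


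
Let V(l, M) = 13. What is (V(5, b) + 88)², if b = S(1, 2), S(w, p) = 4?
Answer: 10201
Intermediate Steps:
b = 4
(V(5, b) + 88)² = (13 + 88)² = 101² = 10201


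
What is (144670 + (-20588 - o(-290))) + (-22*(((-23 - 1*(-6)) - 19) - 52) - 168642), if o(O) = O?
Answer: -42334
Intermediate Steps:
(144670 + (-20588 - o(-290))) + (-22*(((-23 - 1*(-6)) - 19) - 52) - 168642) = (144670 + (-20588 - 1*(-290))) + (-22*(((-23 - 1*(-6)) - 19) - 52) - 168642) = (144670 + (-20588 + 290)) + (-22*(((-23 + 6) - 19) - 52) - 168642) = (144670 - 20298) + (-22*((-17 - 19) - 52) - 168642) = 124372 + (-22*(-36 - 52) - 168642) = 124372 + (-22*(-88) - 168642) = 124372 + (1936 - 168642) = 124372 - 166706 = -42334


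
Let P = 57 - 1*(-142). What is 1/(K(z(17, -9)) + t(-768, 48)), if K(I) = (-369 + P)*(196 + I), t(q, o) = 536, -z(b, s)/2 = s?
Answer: -1/35844 ≈ -2.7899e-5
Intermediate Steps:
P = 199 (P = 57 + 142 = 199)
z(b, s) = -2*s
K(I) = -33320 - 170*I (K(I) = (-369 + 199)*(196 + I) = -170*(196 + I) = -33320 - 170*I)
1/(K(z(17, -9)) + t(-768, 48)) = 1/((-33320 - (-340)*(-9)) + 536) = 1/((-33320 - 170*18) + 536) = 1/((-33320 - 3060) + 536) = 1/(-36380 + 536) = 1/(-35844) = -1/35844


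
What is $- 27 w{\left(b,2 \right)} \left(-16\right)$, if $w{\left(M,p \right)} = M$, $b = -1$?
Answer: $-432$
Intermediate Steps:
$- 27 w{\left(b,2 \right)} \left(-16\right) = \left(-27\right) \left(-1\right) \left(-16\right) = 27 \left(-16\right) = -432$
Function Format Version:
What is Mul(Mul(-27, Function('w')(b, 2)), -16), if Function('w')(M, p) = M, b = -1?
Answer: -432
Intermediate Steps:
Mul(Mul(-27, Function('w')(b, 2)), -16) = Mul(Mul(-27, -1), -16) = Mul(27, -16) = -432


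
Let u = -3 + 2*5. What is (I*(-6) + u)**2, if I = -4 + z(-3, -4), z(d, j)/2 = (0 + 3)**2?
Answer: 5929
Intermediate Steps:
u = 7 (u = -3 + 10 = 7)
z(d, j) = 18 (z(d, j) = 2*(0 + 3)**2 = 2*3**2 = 2*9 = 18)
I = 14 (I = -4 + 18 = 14)
(I*(-6) + u)**2 = (14*(-6) + 7)**2 = (-84 + 7)**2 = (-77)**2 = 5929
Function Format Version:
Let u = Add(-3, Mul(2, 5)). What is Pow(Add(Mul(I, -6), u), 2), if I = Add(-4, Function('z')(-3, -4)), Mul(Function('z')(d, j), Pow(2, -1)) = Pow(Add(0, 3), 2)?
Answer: 5929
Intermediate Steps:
u = 7 (u = Add(-3, 10) = 7)
Function('z')(d, j) = 18 (Function('z')(d, j) = Mul(2, Pow(Add(0, 3), 2)) = Mul(2, Pow(3, 2)) = Mul(2, 9) = 18)
I = 14 (I = Add(-4, 18) = 14)
Pow(Add(Mul(I, -6), u), 2) = Pow(Add(Mul(14, -6), 7), 2) = Pow(Add(-84, 7), 2) = Pow(-77, 2) = 5929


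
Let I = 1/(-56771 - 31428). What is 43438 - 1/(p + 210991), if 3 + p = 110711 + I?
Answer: 1232489400395601/28373530100 ≈ 43438.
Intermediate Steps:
I = -1/88199 (I = 1/(-88199) = -1/88199 ≈ -1.1338e-5)
p = 9764334891/88199 (p = -3 + (110711 - 1/88199) = -3 + 9764599488/88199 = 9764334891/88199 ≈ 1.1071e+5)
43438 - 1/(p + 210991) = 43438 - 1/(9764334891/88199 + 210991) = 43438 - 1/28373530100/88199 = 43438 - 1*88199/28373530100 = 43438 - 88199/28373530100 = 1232489400395601/28373530100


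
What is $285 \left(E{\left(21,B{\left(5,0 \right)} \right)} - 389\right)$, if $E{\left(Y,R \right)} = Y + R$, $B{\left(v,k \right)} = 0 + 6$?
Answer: $-103170$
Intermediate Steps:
$B{\left(v,k \right)} = 6$
$E{\left(Y,R \right)} = R + Y$
$285 \left(E{\left(21,B{\left(5,0 \right)} \right)} - 389\right) = 285 \left(\left(6 + 21\right) - 389\right) = 285 \left(27 - 389\right) = 285 \left(-362\right) = -103170$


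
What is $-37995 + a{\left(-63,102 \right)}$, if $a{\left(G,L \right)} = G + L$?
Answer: $-37956$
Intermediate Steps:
$-37995 + a{\left(-63,102 \right)} = -37995 + \left(-63 + 102\right) = -37995 + 39 = -37956$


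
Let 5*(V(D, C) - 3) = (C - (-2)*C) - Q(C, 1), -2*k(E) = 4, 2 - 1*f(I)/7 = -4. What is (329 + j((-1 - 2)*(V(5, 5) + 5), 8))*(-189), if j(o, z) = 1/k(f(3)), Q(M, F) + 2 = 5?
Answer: -124173/2 ≈ -62087.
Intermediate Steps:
f(I) = 42 (f(I) = 14 - 7*(-4) = 14 + 28 = 42)
Q(M, F) = 3 (Q(M, F) = -2 + 5 = 3)
k(E) = -2 (k(E) = -½*4 = -2)
V(D, C) = 12/5 + 3*C/5 (V(D, C) = 3 + ((C - (-2)*C) - 1*3)/5 = 3 + ((C + 2*C) - 3)/5 = 3 + (3*C - 3)/5 = 3 + (-3 + 3*C)/5 = 3 + (-⅗ + 3*C/5) = 12/5 + 3*C/5)
j(o, z) = -½ (j(o, z) = 1/(-2) = -½)
(329 + j((-1 - 2)*(V(5, 5) + 5), 8))*(-189) = (329 - ½)*(-189) = (657/2)*(-189) = -124173/2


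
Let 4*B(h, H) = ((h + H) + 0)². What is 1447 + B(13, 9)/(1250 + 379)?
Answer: 2357284/1629 ≈ 1447.1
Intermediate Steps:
B(h, H) = (H + h)²/4 (B(h, H) = ((h + H) + 0)²/4 = ((H + h) + 0)²/4 = (H + h)²/4)
1447 + B(13, 9)/(1250 + 379) = 1447 + ((9 + 13)²/4)/(1250 + 379) = 1447 + ((¼)*22²)/1629 = 1447 + ((¼)*484)/1629 = 1447 + (1/1629)*121 = 1447 + 121/1629 = 2357284/1629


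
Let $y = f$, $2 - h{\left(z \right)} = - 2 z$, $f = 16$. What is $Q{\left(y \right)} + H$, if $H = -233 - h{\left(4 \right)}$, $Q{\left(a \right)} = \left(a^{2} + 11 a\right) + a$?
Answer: $205$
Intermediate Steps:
$h{\left(z \right)} = 2 + 2 z$ ($h{\left(z \right)} = 2 - - 2 z = 2 + 2 z$)
$y = 16$
$Q{\left(a \right)} = a^{2} + 12 a$
$H = -243$ ($H = -233 - \left(2 + 2 \cdot 4\right) = -233 - \left(2 + 8\right) = -233 - 10 = -243$)
$Q{\left(y \right)} + H = 16 \left(12 + 16\right) - 243 = 16 \cdot 28 - 243 = 448 - 243 = 205$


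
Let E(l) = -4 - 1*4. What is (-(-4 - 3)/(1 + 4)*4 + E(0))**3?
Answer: -1728/125 ≈ -13.824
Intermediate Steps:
E(l) = -8 (E(l) = -4 - 4 = -8)
(-(-4 - 3)/(1 + 4)*4 + E(0))**3 = (-(-4 - 3)/(1 + 4)*4 - 8)**3 = (-(-7)/5*4 - 8)**3 = (-1*(-7/5)*4 - 8)**3 = ((7/5)*4 - 8)**3 = (28/5 - 8)**3 = (-12/5)**3 = -1728/125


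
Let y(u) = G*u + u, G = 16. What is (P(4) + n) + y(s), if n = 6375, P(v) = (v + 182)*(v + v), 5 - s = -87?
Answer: 9427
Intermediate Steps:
s = 92 (s = 5 - 1*(-87) = 5 + 87 = 92)
P(v) = 2*v*(182 + v) (P(v) = (182 + v)*(2*v) = 2*v*(182 + v))
y(u) = 17*u (y(u) = 16*u + u = 17*u)
(P(4) + n) + y(s) = (2*4*(182 + 4) + 6375) + 17*92 = (2*4*186 + 6375) + 1564 = (1488 + 6375) + 1564 = 7863 + 1564 = 9427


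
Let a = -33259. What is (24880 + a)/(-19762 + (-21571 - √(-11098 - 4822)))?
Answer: 115443069/569477603 - 11172*I*√995/569477603 ≈ 0.20272 - 0.00061882*I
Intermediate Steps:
(24880 + a)/(-19762 + (-21571 - √(-11098 - 4822))) = (24880 - 33259)/(-19762 + (-21571 - √(-11098 - 4822))) = -8379/(-19762 + (-21571 - √(-15920))) = -8379/(-19762 + (-21571 - 4*I*√995)) = -8379/(-41333 - 4*I*√995)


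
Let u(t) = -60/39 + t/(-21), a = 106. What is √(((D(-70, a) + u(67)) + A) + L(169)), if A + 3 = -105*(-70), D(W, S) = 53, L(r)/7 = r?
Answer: 2*√159832491/273 ≈ 92.619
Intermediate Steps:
L(r) = 7*r
u(t) = -20/13 - t/21 (u(t) = -60*1/39 + t*(-1/21) = -20/13 - t/21)
A = 7347 (A = -3 - 105*(-70) = -3 + 7350 = 7347)
√(((D(-70, a) + u(67)) + A) + L(169)) = √(((53 + (-20/13 - 1/21*67)) + 7347) + 7*169) = √(((53 + (-20/13 - 67/21)) + 7347) + 1183) = √(((53 - 1291/273) + 7347) + 1183) = √((13178/273 + 7347) + 1183) = √(2018909/273 + 1183) = √(2341868/273) = 2*√159832491/273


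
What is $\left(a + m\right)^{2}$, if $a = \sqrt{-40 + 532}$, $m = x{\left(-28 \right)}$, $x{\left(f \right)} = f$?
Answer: $1276 - 112 \sqrt{123} \approx 33.86$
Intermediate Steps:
$m = -28$
$a = 2 \sqrt{123}$ ($a = \sqrt{492} = 2 \sqrt{123} \approx 22.181$)
$\left(a + m\right)^{2} = \left(2 \sqrt{123} - 28\right)^{2} = \left(-28 + 2 \sqrt{123}\right)^{2}$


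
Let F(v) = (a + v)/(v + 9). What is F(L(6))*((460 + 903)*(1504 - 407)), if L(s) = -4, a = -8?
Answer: -17942532/5 ≈ -3.5885e+6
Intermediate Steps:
F(v) = (-8 + v)/(9 + v) (F(v) = (-8 + v)/(v + 9) = (-8 + v)/(9 + v))
F(L(6))*((460 + 903)*(1504 - 407)) = ((-8 - 4)/(9 - 4))*((460 + 903)*(1504 - 407)) = (-12/5)*(1363*1097) = ((⅕)*(-12))*1495211 = -12/5*1495211 = -17942532/5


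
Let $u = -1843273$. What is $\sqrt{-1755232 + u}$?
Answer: $i \sqrt{3598505} \approx 1897.0 i$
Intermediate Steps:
$\sqrt{-1755232 + u} = \sqrt{-1755232 - 1843273} = \sqrt{-3598505} = i \sqrt{3598505}$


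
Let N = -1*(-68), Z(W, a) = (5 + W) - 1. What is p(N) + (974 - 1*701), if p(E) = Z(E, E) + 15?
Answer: 360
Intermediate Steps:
Z(W, a) = 4 + W
N = 68
p(E) = 19 + E (p(E) = (4 + E) + 15 = 19 + E)
p(N) + (974 - 1*701) = (19 + 68) + (974 - 1*701) = 87 + (974 - 701) = 87 + 273 = 360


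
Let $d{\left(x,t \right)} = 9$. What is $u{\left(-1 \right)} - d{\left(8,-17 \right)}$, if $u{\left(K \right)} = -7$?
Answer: $-16$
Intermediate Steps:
$u{\left(-1 \right)} - d{\left(8,-17 \right)} = -7 - 9 = -16$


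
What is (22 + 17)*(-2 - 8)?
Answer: -390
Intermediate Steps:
(22 + 17)*(-2 - 8) = 39*(-10) = -390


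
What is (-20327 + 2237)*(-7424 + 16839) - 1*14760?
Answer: -170332110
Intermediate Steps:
(-20327 + 2237)*(-7424 + 16839) - 1*14760 = -18090*9415 - 14760 = -170317350 - 14760 = -170332110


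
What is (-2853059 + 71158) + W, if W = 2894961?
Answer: 113060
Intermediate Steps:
(-2853059 + 71158) + W = (-2853059 + 71158) + 2894961 = -2781901 + 2894961 = 113060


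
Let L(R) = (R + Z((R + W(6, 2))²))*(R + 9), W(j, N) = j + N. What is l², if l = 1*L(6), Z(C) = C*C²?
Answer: 12756150614196900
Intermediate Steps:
W(j, N) = N + j
Z(C) = C³
L(R) = (9 + R)*(R + (8 + R)⁶) (L(R) = (R + ((R + (2 + 6))²)³)*(R + 9) = (R + ((R + 8)²)³)*(9 + R) = (R + ((8 + R)²)³)*(9 + R) = (R + (8 + R)⁶)*(9 + R) = (9 + R)*(R + (8 + R)⁶))
l = 112943130 (l = 1*(6² + 9*6 + 9*(8 + 6)⁶ + 6*(8 + 6)⁶) = 1*(36 + 54 + 9*14⁶ + 6*14⁶) = 1*(36 + 54 + 9*7529536 + 6*7529536) = 1*(36 + 54 + 67765824 + 45177216) = 1*112943130 = 112943130)
l² = 112943130² = 12756150614196900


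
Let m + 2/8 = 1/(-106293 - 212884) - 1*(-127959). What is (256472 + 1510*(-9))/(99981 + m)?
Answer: 310089392456/291012502339 ≈ 1.0656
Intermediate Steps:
m = 163365959791/1276708 (m = -1/4 + (1/(-106293 - 212884) - 1*(-127959)) = -1/4 + (1/(-319177) + 127959) = -1/4 + (-1/319177 + 127959) = -1/4 + 40841569742/319177 = 163365959791/1276708 ≈ 1.2796e+5)
(256472 + 1510*(-9))/(99981 + m) = (256472 + 1510*(-9))/(99981 + 163365959791/1276708) = (256472 - 13590)/(291012502339/1276708) = 242882*(1276708/291012502339) = 310089392456/291012502339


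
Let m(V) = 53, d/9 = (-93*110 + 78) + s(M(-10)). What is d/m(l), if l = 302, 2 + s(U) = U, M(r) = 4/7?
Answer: -639666/371 ≈ -1724.2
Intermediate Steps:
M(r) = 4/7 (M(r) = 4*(⅐) = 4/7)
s(U) = -2 + U
d = -639666/7 (d = 9*((-93*110 + 78) + (-2 + 4/7)) = 9*((-10230 + 78) - 10/7) = 9*(-10152 - 10/7) = 9*(-71074/7) = -639666/7 ≈ -91381.)
d/m(l) = -639666/7/53 = -639666/7*1/53 = -639666/371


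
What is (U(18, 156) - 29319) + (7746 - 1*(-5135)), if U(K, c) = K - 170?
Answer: -16590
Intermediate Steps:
U(K, c) = -170 + K
(U(18, 156) - 29319) + (7746 - 1*(-5135)) = ((-170 + 18) - 29319) + (7746 - 1*(-5135)) = (-152 - 29319) + (7746 + 5135) = -29471 + 12881 = -16590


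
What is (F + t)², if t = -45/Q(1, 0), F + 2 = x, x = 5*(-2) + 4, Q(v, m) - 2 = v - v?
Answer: 3721/4 ≈ 930.25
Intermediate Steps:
Q(v, m) = 2 (Q(v, m) = 2 + (v - v) = 2 + 0 = 2)
x = -6 (x = -10 + 4 = -6)
F = -8 (F = -2 - 6 = -8)
t = -45/2 ≈ -22.500
(F + t)² = (-8 - 45/2)² = (-61/2)² = 3721/4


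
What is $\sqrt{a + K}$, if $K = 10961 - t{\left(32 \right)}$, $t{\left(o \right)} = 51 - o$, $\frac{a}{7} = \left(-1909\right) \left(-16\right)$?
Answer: $5 \sqrt{8990} \approx 474.08$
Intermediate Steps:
$a = 213808$ ($a = 7 \left(\left(-1909\right) \left(-16\right)\right) = 7 \cdot 30544 = 213808$)
$K = 10942$ ($K = 10961 - \left(51 - 32\right) = 10961 - 19 = 10942$)
$\sqrt{a + K} = \sqrt{213808 + 10942} = \sqrt{224750} = 5 \sqrt{8990}$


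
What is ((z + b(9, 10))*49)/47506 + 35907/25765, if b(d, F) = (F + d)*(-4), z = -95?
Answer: 1489913007/1223992090 ≈ 1.2173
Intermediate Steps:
b(d, F) = -4*F - 4*d
((z + b(9, 10))*49)/47506 + 35907/25765 = ((-95 + (-4*10 - 4*9))*49)/47506 + 35907/25765 = ((-95 + (-40 - 36))*49)*(1/47506) + 35907*(1/25765) = ((-95 - 76)*49)*(1/47506) + 35907/25765 = -171*49*(1/47506) + 35907/25765 = -8379*1/47506 + 35907/25765 = -8379/47506 + 35907/25765 = 1489913007/1223992090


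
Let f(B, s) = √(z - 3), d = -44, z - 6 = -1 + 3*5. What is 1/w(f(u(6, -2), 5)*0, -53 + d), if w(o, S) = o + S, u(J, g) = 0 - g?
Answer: -1/97 ≈ -0.010309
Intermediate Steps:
z = 20 (z = 6 + (-1 + 3*5) = 6 + (-1 + 15) = 6 + 14 = 20)
u(J, g) = -g
f(B, s) = √17 (f(B, s) = √(20 - 3) = √17)
w(o, S) = S + o
1/w(f(u(6, -2), 5)*0, -53 + d) = 1/((-53 - 44) + √17*0) = 1/(-97 + 0) = 1/(-97) = -1/97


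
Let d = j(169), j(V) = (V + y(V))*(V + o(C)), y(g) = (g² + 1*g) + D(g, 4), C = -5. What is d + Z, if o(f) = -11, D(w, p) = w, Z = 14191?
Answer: 4606935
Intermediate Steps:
y(g) = g² + 2*g (y(g) = (g² + 1*g) + g = (g² + g) + g = (g + g²) + g = g² + 2*g)
j(V) = (-11 + V)*(V + V*(2 + V)) (j(V) = (V + V*(2 + V))*(V - 11) = (V + V*(2 + V))*(-11 + V) = (-11 + V)*(V + V*(2 + V)))
d = 4592744 (d = 169*(-33 + 169² - 8*169) = 169*(-33 + 28561 - 1352) = 169*27176 = 4592744)
d + Z = 4592744 + 14191 = 4606935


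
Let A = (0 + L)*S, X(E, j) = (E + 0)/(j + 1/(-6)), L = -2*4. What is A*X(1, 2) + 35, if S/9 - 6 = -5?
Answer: -47/11 ≈ -4.2727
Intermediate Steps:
S = 9 (S = 54 + 9*(-5) = 54 - 45 = 9)
L = -8
X(E, j) = E/(-⅙ + j) (X(E, j) = E/(j - ⅙) = E/(-⅙ + j))
A = -72 (A = (0 - 8)*9 = -8*9 = -72)
A*X(1, 2) + 35 = -432/(-1 + 6*2) + 35 = -432/(-1 + 12) + 35 = -432/11 + 35 = -47/11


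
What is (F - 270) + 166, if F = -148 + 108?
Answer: -144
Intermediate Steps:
F = -40
(F - 270) + 166 = (-40 - 270) + 166 = -310 + 166 = -144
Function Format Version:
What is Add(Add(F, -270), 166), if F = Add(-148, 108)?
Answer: -144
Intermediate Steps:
F = -40
Add(Add(F, -270), 166) = Add(Add(-40, -270), 166) = Add(-310, 166) = -144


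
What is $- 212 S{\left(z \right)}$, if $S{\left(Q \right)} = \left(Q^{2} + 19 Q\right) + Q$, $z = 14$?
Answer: $-100912$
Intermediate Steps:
$S{\left(Q \right)} = Q^{2} + 20 Q$
$- 212 S{\left(z \right)} = - 212 \cdot 14 \left(20 + 14\right) = - 212 \cdot 14 \cdot 34 = \left(-212\right) 476 = -100912$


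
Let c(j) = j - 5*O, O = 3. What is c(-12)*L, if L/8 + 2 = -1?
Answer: 648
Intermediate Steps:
L = -24 (L = -16 + 8*(-1) = -16 - 8 = -24)
c(j) = -15 + j (c(j) = j - 5*3 = j - 15 = -15 + j)
c(-12)*L = (-15 - 12)*(-24) = -27*(-24) = 648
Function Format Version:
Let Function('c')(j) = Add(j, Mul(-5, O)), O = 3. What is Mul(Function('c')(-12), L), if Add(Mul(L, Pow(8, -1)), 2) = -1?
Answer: 648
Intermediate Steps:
L = -24 (L = Add(-16, Mul(8, -1)) = Add(-16, -8) = -24)
Function('c')(j) = Add(-15, j) (Function('c')(j) = Add(j, Mul(-5, 3)) = Add(j, -15) = Add(-15, j))
Mul(Function('c')(-12), L) = Mul(Add(-15, -12), -24) = Mul(-27, -24) = 648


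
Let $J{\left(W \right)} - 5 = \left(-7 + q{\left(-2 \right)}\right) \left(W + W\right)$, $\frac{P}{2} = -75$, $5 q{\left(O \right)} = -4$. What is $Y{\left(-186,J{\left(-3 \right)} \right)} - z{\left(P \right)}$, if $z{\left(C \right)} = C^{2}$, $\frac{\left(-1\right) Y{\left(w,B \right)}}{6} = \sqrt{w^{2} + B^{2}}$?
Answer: $-22500 - \frac{6 \sqrt{931981}}{5} \approx -23658.0$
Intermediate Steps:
$q{\left(O \right)} = - \frac{4}{5}$ ($q{\left(O \right)} = \frac{1}{5} \left(-4\right) = - \frac{4}{5}$)
$P = -150$ ($P = 2 \left(-75\right) = -150$)
$J{\left(W \right)} = 5 - \frac{78 W}{5}$ ($J{\left(W \right)} = 5 + \left(-7 - \frac{4}{5}\right) \left(W + W\right) = 5 - \frac{39 \cdot 2 W}{5} = 5 - \frac{78 W}{5}$)
$Y{\left(w,B \right)} = - 6 \sqrt{B^{2} + w^{2}}$ ($Y{\left(w,B \right)} = - 6 \sqrt{w^{2} + B^{2}} = - 6 \sqrt{B^{2} + w^{2}}$)
$Y{\left(-186,J{\left(-3 \right)} \right)} - z{\left(P \right)} = - 6 \sqrt{\left(5 - - \frac{234}{5}\right)^{2} + \left(-186\right)^{2}} - \left(-150\right)^{2} = - 6 \sqrt{\left(5 + \frac{234}{5}\right)^{2} + 34596} - 22500 = - 6 \sqrt{\left(\frac{259}{5}\right)^{2} + 34596} - 22500 = - 6 \sqrt{\frac{67081}{25} + 34596} - 22500 = - 6 \sqrt{\frac{931981}{25}} - 22500 = - 6 \frac{\sqrt{931981}}{5} - 22500 = - \frac{6 \sqrt{931981}}{5} - 22500 = -22500 - \frac{6 \sqrt{931981}}{5}$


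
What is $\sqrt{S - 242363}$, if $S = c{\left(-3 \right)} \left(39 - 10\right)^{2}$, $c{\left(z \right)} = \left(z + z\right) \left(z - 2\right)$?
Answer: $i \sqrt{217133} \approx 465.98 i$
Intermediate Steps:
$c{\left(z \right)} = 2 z \left(-2 + z\right)$
$S = 25230$ ($S = 2 \left(-3\right) \left(-2 - 3\right) \left(39 - 10\right)^{2} = 2 \left(-3\right) \left(-5\right) 29^{2} = 30 \cdot 841 = 25230$)
$\sqrt{S - 242363} = \sqrt{25230 - 242363} = \sqrt{-217133} = i \sqrt{217133}$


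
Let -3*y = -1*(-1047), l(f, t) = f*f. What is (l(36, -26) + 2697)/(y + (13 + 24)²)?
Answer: 1331/340 ≈ 3.9147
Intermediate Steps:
l(f, t) = f²
y = -349 (y = -(-1)*(-1047)/3 = -⅓*1047 = -349)
(l(36, -26) + 2697)/(y + (13 + 24)²) = (36² + 2697)/(-349 + (13 + 24)²) = (1296 + 2697)/(-349 + 37²) = 3993/(-349 + 1369) = 3993/1020 = 3993*(1/1020) = 1331/340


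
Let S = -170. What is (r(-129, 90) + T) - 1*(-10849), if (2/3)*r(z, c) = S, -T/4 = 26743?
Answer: -96378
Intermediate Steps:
T = -106972 (T = -4*26743 = -106972)
r(z, c) = -255 (r(z, c) = (3/2)*(-170) = -255)
(r(-129, 90) + T) - 1*(-10849) = (-255 - 106972) - 1*(-10849) = -107227 + 10849 = -96378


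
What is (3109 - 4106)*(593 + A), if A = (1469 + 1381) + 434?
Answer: -3865369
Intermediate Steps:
A = 3284 (A = 2850 + 434 = 3284)
(3109 - 4106)*(593 + A) = (3109 - 4106)*(593 + 3284) = -997*3877 = -3865369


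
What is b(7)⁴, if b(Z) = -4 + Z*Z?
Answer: 4100625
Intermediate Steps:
b(Z) = -4 + Z²
b(7)⁴ = (-4 + 7²)⁴ = (-4 + 49)⁴ = 45⁴ = 4100625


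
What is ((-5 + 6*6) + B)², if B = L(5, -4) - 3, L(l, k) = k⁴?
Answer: 80656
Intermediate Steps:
B = 253 (B = (-4)⁴ - 3 = 256 - 3 = 253)
((-5 + 6*6) + B)² = ((-5 + 6*6) + 253)² = ((-5 + 36) + 253)² = (31 + 253)² = 284² = 80656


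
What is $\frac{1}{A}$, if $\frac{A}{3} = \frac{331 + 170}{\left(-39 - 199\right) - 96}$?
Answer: $- \frac{2}{9} \approx -0.22222$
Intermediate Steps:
$A = - \frac{9}{2}$ ($A = 3 \frac{331 + 170}{\left(-39 - 199\right) - 96} = 3 \frac{501}{\left(-39 - 199\right) - 96} = 3 \frac{501}{-238 - 96} = 3 \frac{501}{-334} = 3 \cdot 501 \left(- \frac{1}{334}\right) = 3 \left(- \frac{3}{2}\right) = - \frac{9}{2} \approx -4.5$)
$\frac{1}{A} = \frac{1}{- \frac{9}{2}} = - \frac{2}{9}$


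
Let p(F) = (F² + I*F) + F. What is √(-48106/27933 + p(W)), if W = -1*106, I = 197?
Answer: I*√7610366017626/27933 ≈ 98.761*I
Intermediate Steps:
W = -106
p(F) = F² + 198*F (p(F) = (F² + 197*F) + F = F² + 198*F)
√(-48106/27933 + p(W)) = √(-48106/27933 - 106*(198 - 106)) = √(-48106*1/27933 - 106*92) = √(-48106/27933 - 9752) = √(-272450722/27933) = I*√7610366017626/27933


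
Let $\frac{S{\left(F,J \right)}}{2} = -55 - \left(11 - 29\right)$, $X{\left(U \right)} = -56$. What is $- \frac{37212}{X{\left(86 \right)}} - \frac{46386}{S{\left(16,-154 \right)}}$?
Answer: $\frac{95559}{74} \approx 1291.3$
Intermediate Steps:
$S{\left(F,J \right)} = -74$ ($S{\left(F,J \right)} = 2 \left(-55 - \left(11 - 29\right)\right) = 2 \left(-55 - -18\right) = 2 \left(-55 + 18\right) = 2 \left(-37\right) = -74$)
$- \frac{37212}{X{\left(86 \right)}} - \frac{46386}{S{\left(16,-154 \right)}} = - \frac{37212}{-56} - \frac{46386}{-74} = \left(-37212\right) \left(- \frac{1}{56}\right) - - \frac{23193}{37} = \frac{1329}{2} + \frac{23193}{37} = \frac{95559}{74}$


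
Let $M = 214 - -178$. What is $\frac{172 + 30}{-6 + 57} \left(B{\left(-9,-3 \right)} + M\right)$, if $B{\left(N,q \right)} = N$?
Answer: $\frac{77366}{51} \approx 1517.0$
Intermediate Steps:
$M = 392$ ($M = 214 + 178 = 392$)
$\frac{172 + 30}{-6 + 57} \left(B{\left(-9,-3 \right)} + M\right) = \frac{172 + 30}{-6 + 57} \left(-9 + 392\right) = \frac{202}{51} \cdot 383 = \frac{77366}{51}$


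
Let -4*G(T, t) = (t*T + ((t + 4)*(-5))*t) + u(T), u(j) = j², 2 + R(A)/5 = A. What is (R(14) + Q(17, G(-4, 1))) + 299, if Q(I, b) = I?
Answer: 376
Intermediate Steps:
R(A) = -10 + 5*A
G(T, t) = -T²/4 - T*t/4 - t*(-20 - 5*t)/4 (G(T, t) = -((t*T + ((t + 4)*(-5))*t) + T²)/4 = -((T*t + ((4 + t)*(-5))*t) + T²)/4 = -((T*t + (-20 - 5*t)*t) + T²)/4 = -((T*t + t*(-20 - 5*t)) + T²)/4 = -(T² + T*t + t*(-20 - 5*t))/4 = -T²/4 - T*t/4 - t*(-20 - 5*t)/4)
(R(14) + Q(17, G(-4, 1))) + 299 = ((-10 + 5*14) + 17) + 299 = ((-10 + 70) + 17) + 299 = (60 + 17) + 299 = 77 + 299 = 376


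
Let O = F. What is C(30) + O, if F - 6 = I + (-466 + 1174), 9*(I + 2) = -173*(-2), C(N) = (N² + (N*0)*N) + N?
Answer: 15124/9 ≈ 1680.4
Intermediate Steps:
C(N) = N + N² (C(N) = (N² + 0*N) + N = (N² + 0) + N = N² + N = N + N²)
I = 328/9 (I = -2 + (-173*(-2))/9 = -2 + (⅑)*346 = -2 + 346/9 = 328/9 ≈ 36.444)
F = 6754/9 (F = 6 + (328/9 + (-466 + 1174)) = 6 + (328/9 + 708) = 6 + 6700/9 = 6754/9 ≈ 750.44)
O = 6754/9 ≈ 750.44
C(30) + O = 30*(1 + 30) + 6754/9 = 30*31 + 6754/9 = 930 + 6754/9 = 15124/9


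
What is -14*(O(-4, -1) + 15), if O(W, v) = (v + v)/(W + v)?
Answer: -1078/5 ≈ -215.60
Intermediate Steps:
O(W, v) = 2*v/(W + v) (O(W, v) = (2*v)/(W + v) = 2*v/(W + v))
-14*(O(-4, -1) + 15) = -14*(2*(-1)/(-4 - 1) + 15) = -14*(2*(-1)/(-5) + 15) = -14*(2*(-1)*(-1/5) + 15) = -14*(2/5 + 15) = -14*77/5 = -1078/5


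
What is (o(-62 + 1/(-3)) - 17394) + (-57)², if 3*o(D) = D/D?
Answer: -42434/3 ≈ -14145.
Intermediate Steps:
o(D) = ⅓ (o(D) = (D/D)/3 = (⅓)*1 = ⅓)
(o(-62 + 1/(-3)) - 17394) + (-57)² = (⅓ - 17394) + (-57)² = -52181/3 + 3249 = -42434/3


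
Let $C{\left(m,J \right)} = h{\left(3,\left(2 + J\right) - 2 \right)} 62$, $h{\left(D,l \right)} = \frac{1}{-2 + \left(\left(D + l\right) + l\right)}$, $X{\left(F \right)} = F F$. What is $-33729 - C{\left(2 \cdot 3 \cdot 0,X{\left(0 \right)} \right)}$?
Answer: $-33791$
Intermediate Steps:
$X{\left(F \right)} = F^{2}$
$h{\left(D,l \right)} = \frac{1}{-2 + D + 2 l}$ ($h{\left(D,l \right)} = \frac{1}{-2 + \left(D + 2 l\right)} = \frac{1}{-2 + D + 2 l}$)
$C{\left(m,J \right)} = \frac{62}{1 + 2 J}$ ($C{\left(m,J \right)} = \frac{1}{-2 + 3 + 2 \left(\left(2 + J\right) - 2\right)} 62 = \frac{1}{-2 + 3 + 2 J} 62 = \frac{1}{1 + 2 J} 62 = \frac{62}{1 + 2 J}$)
$-33729 - C{\left(2 \cdot 3 \cdot 0,X{\left(0 \right)} \right)} = -33729 - \frac{62}{1 + 2 \cdot 0^{2}} = -33729 - \frac{62}{1 + 2 \cdot 0} = -33729 - \frac{62}{1 + 0} = -33729 - \frac{62}{1} = -33729 - 62 \cdot 1 = -33729 - 62 = -33791$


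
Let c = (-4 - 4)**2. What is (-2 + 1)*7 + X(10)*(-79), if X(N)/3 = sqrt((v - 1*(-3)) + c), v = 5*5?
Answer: -7 - 474*sqrt(23) ≈ -2280.2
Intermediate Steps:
v = 25
c = 64 (c = (-8)**2 = 64)
X(N) = 6*sqrt(23) (X(N) = 3*sqrt((25 - 1*(-3)) + 64) = 3*sqrt((25 + 3) + 64) = 3*sqrt(28 + 64) = 3*sqrt(92) = 3*(2*sqrt(23)) = 6*sqrt(23))
(-2 + 1)*7 + X(10)*(-79) = (-2 + 1)*7 + (6*sqrt(23))*(-79) = -1*7 - 474*sqrt(23) = -7 - 474*sqrt(23)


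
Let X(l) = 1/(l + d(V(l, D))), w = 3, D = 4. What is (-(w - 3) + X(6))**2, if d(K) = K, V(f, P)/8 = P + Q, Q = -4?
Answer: 1/36 ≈ 0.027778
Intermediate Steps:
V(f, P) = -32 + 8*P (V(f, P) = 8*(P - 4) = 8*(-4 + P) = -32 + 8*P)
X(l) = 1/l (X(l) = 1/(l + (-32 + 8*4)) = 1/(l + (-32 + 32)) = 1/(l + 0) = 1/l)
(-(w - 3) + X(6))**2 = (-(3 - 3) + 1/6)**2 = (-1*0 + 1/6)**2 = (0 + 1/6)**2 = (1/6)**2 = 1/36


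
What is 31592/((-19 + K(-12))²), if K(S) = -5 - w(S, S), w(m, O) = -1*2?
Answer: 718/11 ≈ 65.273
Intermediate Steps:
w(m, O) = -2
K(S) = -3 (K(S) = -5 - 1*(-2) = -5 + 2 = -3)
31592/((-19 + K(-12))²) = 31592/((-19 - 3)²) = 31592/((-22)²) = 31592/484 = 31592*(1/484) = 718/11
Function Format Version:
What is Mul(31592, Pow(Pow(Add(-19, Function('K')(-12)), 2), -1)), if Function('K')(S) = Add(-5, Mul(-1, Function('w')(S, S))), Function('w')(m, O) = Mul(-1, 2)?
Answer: Rational(718, 11) ≈ 65.273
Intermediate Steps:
Function('w')(m, O) = -2
Function('K')(S) = -3 (Function('K')(S) = Add(-5, Mul(-1, -2)) = Add(-5, 2) = -3)
Mul(31592, Pow(Pow(Add(-19, Function('K')(-12)), 2), -1)) = Mul(31592, Pow(Pow(Add(-19, -3), 2), -1)) = Mul(31592, Pow(Pow(-22, 2), -1)) = Mul(31592, Pow(484, -1)) = Mul(31592, Rational(1, 484)) = Rational(718, 11)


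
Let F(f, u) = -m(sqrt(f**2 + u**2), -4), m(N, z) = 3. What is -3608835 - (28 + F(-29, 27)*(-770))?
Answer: -3611173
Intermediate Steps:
F(f, u) = -3 (F(f, u) = -1*3 = -3)
-3608835 - (28 + F(-29, 27)*(-770)) = -3608835 - (28 - 3*(-770)) = -3608835 - (28 + 2310) = -3608835 - 1*2338 = -3608835 - 2338 = -3611173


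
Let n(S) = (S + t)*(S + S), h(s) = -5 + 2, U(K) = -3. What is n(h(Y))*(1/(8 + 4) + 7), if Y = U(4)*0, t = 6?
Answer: -255/2 ≈ -127.50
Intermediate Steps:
Y = 0 (Y = -3*0 = 0)
h(s) = -3
n(S) = 2*S*(6 + S) (n(S) = (S + 6)*(S + S) = (6 + S)*(2*S) = 2*S*(6 + S))
n(h(Y))*(1/(8 + 4) + 7) = (2*(-3)*(6 - 3))*(1/(8 + 4) + 7) = (2*(-3)*3)*(1/12 + 7) = -18*(1/12 + 7) = -18*85/12 = -255/2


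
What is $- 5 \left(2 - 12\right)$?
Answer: $50$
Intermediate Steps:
$- 5 \left(2 - 12\right) = \left(-5\right) \left(-10\right) = 50$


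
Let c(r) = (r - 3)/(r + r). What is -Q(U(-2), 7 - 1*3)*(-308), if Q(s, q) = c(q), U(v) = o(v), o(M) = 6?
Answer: 77/2 ≈ 38.500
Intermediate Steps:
U(v) = 6
c(r) = (-3 + r)/(2*r) (c(r) = (-3 + r)/((2*r)) = (-3 + r)*(1/(2*r)) = (-3 + r)/(2*r))
Q(s, q) = (-3 + q)/(2*q)
-Q(U(-2), 7 - 1*3)*(-308) = -(-3 + (7 - 1*3))/(2*(7 - 1*3))*(-308) = -(-3 + (7 - 3))/(2*(7 - 3))*(-308) = -(-3 + 4)/(2*4)*(-308) = -1/(2*4)*(-308) = -1*⅛*(-308) = -⅛*(-308) = 77/2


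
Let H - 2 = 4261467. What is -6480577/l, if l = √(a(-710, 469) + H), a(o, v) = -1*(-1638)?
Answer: -6480577*√4263107/4263107 ≈ -3138.7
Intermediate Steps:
H = 4261469 (H = 2 + 4261467 = 4261469)
a(o, v) = 1638
l = √4263107 (l = √(1638 + 4261469) = √4263107 ≈ 2064.7)
-6480577/l = -6480577*√4263107/4263107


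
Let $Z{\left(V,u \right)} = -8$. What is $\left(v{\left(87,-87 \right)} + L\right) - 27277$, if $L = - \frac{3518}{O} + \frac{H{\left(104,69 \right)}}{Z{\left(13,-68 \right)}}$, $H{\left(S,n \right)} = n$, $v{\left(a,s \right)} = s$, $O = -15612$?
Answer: $- \frac{854675807}{31224} \approx -27372.0$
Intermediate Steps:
$L = - \frac{262271}{31224}$ ($L = - \frac{3518}{-15612} + \frac{69}{-8} = \left(-3518\right) \left(- \frac{1}{15612}\right) + 69 \left(- \frac{1}{8}\right) = \frac{1759}{7806} - \frac{69}{8} = - \frac{262271}{31224} \approx -8.3997$)
$\left(v{\left(87,-87 \right)} + L\right) - 27277 = \left(-87 - \frac{262271}{31224}\right) - 27277 = - \frac{2978759}{31224} - 27277 = - \frac{854675807}{31224}$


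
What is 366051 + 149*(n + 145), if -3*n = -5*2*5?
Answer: 1170418/3 ≈ 3.9014e+5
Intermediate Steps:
n = 50/3 (n = -(-5*2)*5/3 = -(-10)*5/3 = -⅓*(-50) = 50/3 ≈ 16.667)
366051 + 149*(n + 145) = 366051 + 149*(50/3 + 145) = 366051 + 149*(485/3) = 366051 + 72265/3 = 1170418/3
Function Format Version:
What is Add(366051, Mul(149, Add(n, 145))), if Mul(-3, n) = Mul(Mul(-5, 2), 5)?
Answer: Rational(1170418, 3) ≈ 3.9014e+5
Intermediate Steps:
n = Rational(50, 3) (n = Mul(Rational(-1, 3), Mul(Mul(-5, 2), 5)) = Mul(Rational(-1, 3), Mul(-10, 5)) = Mul(Rational(-1, 3), -50) = Rational(50, 3) ≈ 16.667)
Add(366051, Mul(149, Add(n, 145))) = Add(366051, Mul(149, Add(Rational(50, 3), 145))) = Add(366051, Mul(149, Rational(485, 3))) = Add(366051, Rational(72265, 3)) = Rational(1170418, 3)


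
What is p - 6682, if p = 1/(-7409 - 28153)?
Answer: -237625285/35562 ≈ -6682.0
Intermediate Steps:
p = -1/35562 (p = 1/(-35562) = -1/35562 ≈ -2.8120e-5)
p - 6682 = -1/35562 - 6682 = -237625285/35562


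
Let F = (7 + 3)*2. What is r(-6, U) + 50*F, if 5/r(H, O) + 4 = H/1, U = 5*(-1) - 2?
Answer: 1999/2 ≈ 999.50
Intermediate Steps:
F = 20 (F = 10*2 = 20)
U = -7 (U = -5 - 2 = -7)
r(H, O) = 5/(-4 + H) (r(H, O) = 5/(-4 + H/1) = 5/(-4 + H*1) = 5/(-4 + H))
r(-6, U) + 50*F = 5/(-4 - 6) + 50*20 = 5/(-10) + 1000 = 5*(-⅒) + 1000 = -½ + 1000 = 1999/2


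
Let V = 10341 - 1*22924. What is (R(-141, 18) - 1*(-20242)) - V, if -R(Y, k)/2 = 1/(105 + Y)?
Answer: 590851/18 ≈ 32825.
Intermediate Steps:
R(Y, k) = -2/(105 + Y)
V = -12583 (V = 10341 - 22924 = -12583)
(R(-141, 18) - 1*(-20242)) - V = (-2/(105 - 141) - 1*(-20242)) - 1*(-12583) = (-2/(-36) + 20242) + 12583 = (-2*(-1/36) + 20242) + 12583 = (1/18 + 20242) + 12583 = 364357/18 + 12583 = 590851/18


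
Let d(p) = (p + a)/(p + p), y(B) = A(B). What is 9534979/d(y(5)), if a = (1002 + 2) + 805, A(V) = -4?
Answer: -4014728/95 ≈ -42260.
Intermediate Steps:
y(B) = -4
a = 1809 (a = 1004 + 805 = 1809)
d(p) = (1809 + p)/(2*p) (d(p) = (p + 1809)/(p + p) = (1809 + p)/((2*p)) = (1809 + p)*(1/(2*p)) = (1809 + p)/(2*p))
9534979/d(y(5)) = 9534979/(((1/2)*(1809 - 4)/(-4))) = 9534979/(((1/2)*(-1/4)*1805)) = 9534979/(-1805/8) = 9534979*(-8/1805) = -4014728/95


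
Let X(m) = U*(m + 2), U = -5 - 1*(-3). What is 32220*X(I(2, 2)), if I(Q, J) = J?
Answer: -257760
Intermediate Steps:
U = -2 (U = -5 + 3 = -2)
X(m) = -4 - 2*m (X(m) = -2*(m + 2) = -2*(2 + m) = -4 - 2*m)
32220*X(I(2, 2)) = 32220*(-4 - 2*2) = 32220*(-4 - 4) = 32220*(-8) = -257760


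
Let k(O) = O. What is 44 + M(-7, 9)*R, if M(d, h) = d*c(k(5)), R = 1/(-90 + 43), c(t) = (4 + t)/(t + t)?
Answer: 20743/470 ≈ 44.134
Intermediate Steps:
c(t) = (4 + t)/(2*t) (c(t) = (4 + t)/((2*t)) = (4 + t)*(1/(2*t)) = (4 + t)/(2*t))
R = -1/47 (R = 1/(-47) = -1/47 ≈ -0.021277)
M(d, h) = 9*d/10 (M(d, h) = d*((1/2)*(4 + 5)/5) = d*((1/2)*(1/5)*9) = d*(9/10) = 9*d/10)
44 + M(-7, 9)*R = 44 + ((9/10)*(-7))*(-1/47) = 44 - 63/10*(-1/47) = 44 + 63/470 = 20743/470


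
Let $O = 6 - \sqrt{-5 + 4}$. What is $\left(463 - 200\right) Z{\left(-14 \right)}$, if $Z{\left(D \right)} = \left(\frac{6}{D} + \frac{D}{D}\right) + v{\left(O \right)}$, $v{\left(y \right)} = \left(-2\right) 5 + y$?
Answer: $- \frac{6312}{7} - 263 i \approx -901.71 - 263.0 i$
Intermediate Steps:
$O = 6 - i$ ($O = 6 - \sqrt{-1} = 6 - i \approx 6.0 - 1.0 i$)
$v{\left(y \right)} = -10 + y$
$Z{\left(D \right)} = -3 - i + \frac{6}{D}$ ($Z{\left(D \right)} = \left(\frac{6}{D} + \frac{D}{D}\right) - \left(4 + i\right) = \left(\frac{6}{D} + 1\right) - \left(4 + i\right) = \left(1 + \frac{6}{D}\right) - \left(4 + i\right) = -3 - i + \frac{6}{D}$)
$\left(463 - 200\right) Z{\left(-14 \right)} = \left(463 - 200\right) \left(-3 - i + \frac{6}{-14}\right) = 263 \left(-3 - i + 6 \left(- \frac{1}{14}\right)\right) = 263 \left(-3 - i - \frac{3}{7}\right) = 263 \left(- \frac{24}{7} - i\right) = - \frac{6312}{7} - 263 i$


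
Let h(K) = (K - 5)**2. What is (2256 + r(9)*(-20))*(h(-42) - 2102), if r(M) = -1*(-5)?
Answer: 230692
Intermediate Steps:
r(M) = 5
h(K) = (-5 + K)**2
(2256 + r(9)*(-20))*(h(-42) - 2102) = (2256 + 5*(-20))*((-5 - 42)**2 - 2102) = (2256 - 100)*((-47)**2 - 2102) = 2156*(2209 - 2102) = 2156*107 = 230692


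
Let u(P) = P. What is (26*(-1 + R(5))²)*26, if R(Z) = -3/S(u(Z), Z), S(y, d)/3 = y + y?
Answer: 20449/25 ≈ 817.96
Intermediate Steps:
S(y, d) = 6*y (S(y, d) = 3*(y + y) = 3*(2*y) = 6*y)
R(Z) = -1/(2*Z) (R(Z) = -3*1/(6*Z) = -1/(2*Z))
(26*(-1 + R(5))²)*26 = (26*(-1 - ½/5)²)*26 = (26*(-1 - ½*⅕)²)*26 = (26*(-1 - ⅒)²)*26 = (26*(-11/10)²)*26 = (26*(121/100))*26 = (1573/50)*26 = 20449/25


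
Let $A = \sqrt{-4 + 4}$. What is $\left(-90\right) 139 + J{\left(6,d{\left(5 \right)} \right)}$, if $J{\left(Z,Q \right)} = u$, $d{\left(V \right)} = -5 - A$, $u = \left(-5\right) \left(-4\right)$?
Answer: $-12490$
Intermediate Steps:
$A = 0$ ($A = \sqrt{0} = 0$)
$u = 20$
$d{\left(V \right)} = -5$ ($d{\left(V \right)} = -5 - 0 = -5 + 0 = -5$)
$J{\left(Z,Q \right)} = 20$
$\left(-90\right) 139 + J{\left(6,d{\left(5 \right)} \right)} = \left(-90\right) 139 + 20 = -12510 + 20 = -12490$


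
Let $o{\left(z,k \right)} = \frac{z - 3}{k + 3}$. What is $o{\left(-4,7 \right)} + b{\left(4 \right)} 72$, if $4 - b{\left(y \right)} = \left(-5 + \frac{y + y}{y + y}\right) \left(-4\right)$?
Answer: $- \frac{8647}{10} \approx -864.7$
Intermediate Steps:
$o{\left(z,k \right)} = \frac{-3 + z}{3 + k}$
$b{\left(y \right)} = -12$ ($b{\left(y \right)} = 4 - \left(-5 + \frac{y + y}{y + y}\right) \left(-4\right) = 4 - \left(-5 + \frac{2 y}{2 y}\right) \left(-4\right) = 4 - \left(-5 + 2 y \frac{1}{2 y}\right) \left(-4\right) = 4 - \left(-5 + 1\right) \left(-4\right) = 4 - \left(-4\right) \left(-4\right) = 4 - 16 = -12$)
$o{\left(-4,7 \right)} + b{\left(4 \right)} 72 = \frac{-3 - 4}{3 + 7} - 864 = \frac{1}{10} \left(-7\right) - 864 = - \frac{7}{10} - 864 = - \frac{8647}{10}$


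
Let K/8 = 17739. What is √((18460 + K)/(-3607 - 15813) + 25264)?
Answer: √595303724085/4855 ≈ 158.92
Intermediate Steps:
K = 141912 (K = 8*17739 = 141912)
√((18460 + K)/(-3607 - 15813) + 25264) = √((18460 + 141912)/(-3607 - 15813) + 25264) = √(160372/(-19420) + 25264) = √(160372*(-1/19420) + 25264) = √(-40093/4855 + 25264) = √(122616627/4855) = √595303724085/4855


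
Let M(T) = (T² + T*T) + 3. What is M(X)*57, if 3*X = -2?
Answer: 665/3 ≈ 221.67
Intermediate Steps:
X = -⅔ (X = (⅓)*(-2) = -⅔ ≈ -0.66667)
M(T) = 3 + 2*T² (M(T) = (T² + T²) + 3 = 2*T² + 3 = 3 + 2*T²)
M(X)*57 = (3 + 2*(-⅔)²)*57 = (3 + 2*(4/9))*57 = (3 + 8/9)*57 = (35/9)*57 = 665/3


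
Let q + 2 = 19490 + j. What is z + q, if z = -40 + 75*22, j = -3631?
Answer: 17467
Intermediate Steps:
q = 15857 (q = -2 + (19490 - 3631) = -2 + 15859 = 15857)
z = 1610 (z = -40 + 1650 = 1610)
z + q = 1610 + 15857 = 17467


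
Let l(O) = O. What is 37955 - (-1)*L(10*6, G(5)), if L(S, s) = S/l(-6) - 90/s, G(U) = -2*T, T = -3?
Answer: 37930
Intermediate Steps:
G(U) = 6 (G(U) = -2*(-3) = 6)
L(S, s) = -90/s - S/6 (L(S, s) = S/(-6) - 90/s = S*(-1/6) - 90/s = -S/6 - 90/s = -90/s - S/6)
37955 - (-1)*L(10*6, G(5)) = 37955 - (-1)*(-90/6 - 5*6/3) = 37955 - (-1)*(-90*1/6 - 1/6*60) = 37955 - (-1)*(-15 - 10) = 37955 - (-1)*(-25) = 37955 - 1*25 = 37955 - 25 = 37930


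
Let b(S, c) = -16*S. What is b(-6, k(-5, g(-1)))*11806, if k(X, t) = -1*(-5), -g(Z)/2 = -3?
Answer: 1133376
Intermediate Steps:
g(Z) = 6 (g(Z) = -2*(-3) = 6)
k(X, t) = 5
b(-6, k(-5, g(-1)))*11806 = -16*(-6)*11806 = 96*11806 = 1133376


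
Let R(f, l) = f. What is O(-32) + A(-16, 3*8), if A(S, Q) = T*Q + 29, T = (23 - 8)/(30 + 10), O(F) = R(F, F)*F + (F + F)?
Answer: 998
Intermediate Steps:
O(F) = F**2 + 2*F (O(F) = F*F + (F + F) = F**2 + 2*F)
T = 3/8 (T = 15/40 = 15*(1/40) = 3/8 ≈ 0.37500)
A(S, Q) = 29 + 3*Q/8 (A(S, Q) = 3*Q/8 + 29 = 29 + 3*Q/8)
O(-32) + A(-16, 3*8) = -32*(2 - 32) + (29 + 3*(3*8)/8) = -32*(-30) + (29 + (3/8)*24) = 960 + (29 + 9) = 960 + 38 = 998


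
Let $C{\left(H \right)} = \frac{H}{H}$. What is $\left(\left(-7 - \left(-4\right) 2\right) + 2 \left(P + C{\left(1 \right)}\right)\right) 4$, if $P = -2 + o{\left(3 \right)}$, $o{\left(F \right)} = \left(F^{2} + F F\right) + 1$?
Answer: $148$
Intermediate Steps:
$C{\left(H \right)} = 1$
$o{\left(F \right)} = 1 + 2 F^{2}$ ($o{\left(F \right)} = \left(F^{2} + F^{2}\right) + 1 = 2 F^{2} + 1 = 1 + 2 F^{2}$)
$P = 17$ ($P = -2 + \left(1 + 2 \cdot 3^{2}\right) = -2 + \left(1 + 2 \cdot 9\right) = -2 + \left(1 + 18\right) = -2 + 19 = 17$)
$\left(\left(-7 - \left(-4\right) 2\right) + 2 \left(P + C{\left(1 \right)}\right)\right) 4 = \left(\left(-7 - \left(-4\right) 2\right) + 2 \left(17 + 1\right)\right) 4 = \left(\left(-7 - -8\right) + 2 \cdot 18\right) 4 = \left(\left(-7 + 8\right) + 36\right) 4 = \left(1 + 36\right) 4 = 37 \cdot 4 = 148$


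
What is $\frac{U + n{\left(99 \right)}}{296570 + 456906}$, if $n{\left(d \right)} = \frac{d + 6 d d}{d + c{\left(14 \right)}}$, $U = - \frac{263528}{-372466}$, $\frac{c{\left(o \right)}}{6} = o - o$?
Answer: $\frac{110940399}{140322095908} \approx 0.00079061$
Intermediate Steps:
$c{\left(o \right)} = 0$ ($c{\left(o \right)} = 6 \left(o - o\right) = 6 \cdot 0 = 0$)
$U = \frac{131764}{186233}$ ($U = \left(-263528\right) \left(- \frac{1}{372466}\right) = \frac{131764}{186233} \approx 0.70752$)
$n{\left(d \right)} = \frac{d + 6 d^{2}}{d}$ ($n{\left(d \right)} = \frac{d + 6 d d}{d + 0} = \frac{d + 6 d^{2}}{d}$)
$\frac{U + n{\left(99 \right)}}{296570 + 456906} = \frac{\frac{131764}{186233} + \left(1 + 6 \cdot 99\right)}{296570 + 456906} = \frac{\frac{131764}{186233} + \left(1 + 594\right)}{753476} = \left(\frac{131764}{186233} + 595\right) \frac{1}{753476} = \frac{110940399}{186233} \cdot \frac{1}{753476} = \frac{110940399}{140322095908}$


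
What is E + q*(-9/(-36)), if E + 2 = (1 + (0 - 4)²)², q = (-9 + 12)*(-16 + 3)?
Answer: 1109/4 ≈ 277.25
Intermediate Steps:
q = -39 (q = 3*(-13) = -39)
E = 287 (E = -2 + (1 + (0 - 4)²)² = -2 + (1 + (-4)²)² = -2 + (1 + 16)² = -2 + 17² = -2 + 289 = 287)
E + q*(-9/(-36)) = 287 - (-351)/(-36) = 287 - (-351)*(-1)/36 = 287 - 39*¼ = 287 - 39/4 = 1109/4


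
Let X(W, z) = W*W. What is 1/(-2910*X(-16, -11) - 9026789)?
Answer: -1/9771749 ≈ -1.0234e-7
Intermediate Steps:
X(W, z) = W²
1/(-2910*X(-16, -11) - 9026789) = 1/(-2910*(-16)² - 9026789) = 1/(-2910*256 - 9026789) = 1/(-744960 - 9026789) = 1/(-9771749) = -1/9771749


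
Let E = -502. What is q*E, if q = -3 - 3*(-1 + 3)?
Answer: 4518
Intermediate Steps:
q = -9 (q = -3 - 3*2 = -3 - 1*6 = -3 - 6 = -9)
q*E = -9*(-502) = 4518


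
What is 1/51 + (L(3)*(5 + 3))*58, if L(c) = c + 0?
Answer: 70993/51 ≈ 1392.0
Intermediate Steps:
L(c) = c
1/51 + (L(3)*(5 + 3))*58 = 1/51 + (3*(5 + 3))*58 = 1/51 + (3*8)*58 = 1/51 + 24*58 = 1/51 + 1392 = 70993/51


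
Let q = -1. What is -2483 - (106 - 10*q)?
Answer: -2599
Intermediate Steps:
-2483 - (106 - 10*q) = -2483 - (106 - 10*(-1)) = -2483 - (106 + 10) = -2483 - 1*116 = -2483 - 116 = -2599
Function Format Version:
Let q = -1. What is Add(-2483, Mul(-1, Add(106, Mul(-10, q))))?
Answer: -2599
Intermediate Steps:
Add(-2483, Mul(-1, Add(106, Mul(-10, q)))) = Add(-2483, Mul(-1, Add(106, Mul(-10, -1)))) = Add(-2483, Mul(-1, Add(106, 10))) = Add(-2483, Mul(-1, 116)) = Add(-2483, -116) = -2599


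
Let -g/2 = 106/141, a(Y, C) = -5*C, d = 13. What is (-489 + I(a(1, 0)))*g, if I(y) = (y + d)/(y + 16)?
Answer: 413983/564 ≈ 734.01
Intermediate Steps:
I(y) = (13 + y)/(16 + y) (I(y) = (y + 13)/(y + 16) = (13 + y)/(16 + y))
g = -212/141 ≈ -1.5035
(-489 + I(a(1, 0)))*g = (-489 + (13 - 5*0)/(16 - 5*0))*(-212/141) = (-489 + (13 + 0)/(16 + 0))*(-212/141) = (-489 + 13/16)*(-212/141) = -7811/16*(-212/141) = 413983/564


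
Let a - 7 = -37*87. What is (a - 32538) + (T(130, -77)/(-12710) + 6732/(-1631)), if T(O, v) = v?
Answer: -741183295633/20730010 ≈ -35754.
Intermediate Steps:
a = -3212 (a = 7 - 37*87 = 7 - 3219 = -3212)
(a - 32538) + (T(130, -77)/(-12710) + 6732/(-1631)) = (-3212 - 32538) + (-77/(-12710) + 6732/(-1631)) = -35750 + (-77*(-1/12710) + 6732*(-1/1631)) = -35750 + (77/12710 - 6732/1631) = -35750 - 85438133/20730010 = -741183295633/20730010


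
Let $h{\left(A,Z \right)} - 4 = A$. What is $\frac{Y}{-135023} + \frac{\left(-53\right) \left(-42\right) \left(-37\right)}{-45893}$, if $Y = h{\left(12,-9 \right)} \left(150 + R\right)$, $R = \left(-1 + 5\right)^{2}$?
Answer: $\frac{10998872518}{6196610539} \approx 1.775$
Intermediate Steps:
$h{\left(A,Z \right)} = 4 + A$
$R = 16$ ($R = 4^{2} = 16$)
$Y = 2656$ ($Y = \left(4 + 12\right) \left(150 + 16\right) = 16 \cdot 166 = 2656$)
$\frac{Y}{-135023} + \frac{\left(-53\right) \left(-42\right) \left(-37\right)}{-45893} = \frac{2656}{-135023} + \frac{\left(-53\right) \left(-42\right) \left(-37\right)}{-45893} = 2656 \left(- \frac{1}{135023}\right) + 2226 \left(-37\right) \left(- \frac{1}{45893}\right) = - \frac{2656}{135023} - - \frac{82362}{45893} = - \frac{2656}{135023} + \frac{82362}{45893} = \frac{10998872518}{6196610539}$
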